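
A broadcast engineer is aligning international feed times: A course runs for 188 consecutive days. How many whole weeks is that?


Total days: 188
Days per week: 7
Division: 188 / 7 = 26 remainder 6
Complete weeks: 26
Remaining days: 6

26


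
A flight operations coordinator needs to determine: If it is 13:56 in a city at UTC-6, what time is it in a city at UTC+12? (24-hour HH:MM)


Local time: 13:56 at UTC-6 (offset -6h)
Target zone: UTC+12 (offset 12h)
Difference: 12 - (-6) = 18 hours
Calculation: 13 + (18) = 31
Wraparound: (31) mod 24 = 7
Result: 07:56

07:56


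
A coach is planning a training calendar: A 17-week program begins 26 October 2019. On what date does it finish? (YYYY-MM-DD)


Start: 2019-10-26
Weeks to add: 17
Convert to days: 17 x 7 = 119 days
Add 119 days to 2019-10-26
Result: 2020-02-22

2020-02-22


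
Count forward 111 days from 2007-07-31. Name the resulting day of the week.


Start: 2007-07-31 (Tuesday)
Step 1 - find target date: add 111 days
  2007-07-31 + 111 days = 2007-11-19
Step 2 - day of week:
  111 mod 7 = 6
  Tuesday + 6 days -> Monday
Result: Monday (2007-11-19)

Monday


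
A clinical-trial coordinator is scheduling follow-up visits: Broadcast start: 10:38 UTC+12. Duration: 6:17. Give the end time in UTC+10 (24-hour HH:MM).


Start: 10:38 in UTC+12
Step 1 - add duration:
  minutes: 38 + 17 = 55
  hours: 10 + 6 + 0 = 16
  end in UTC+12: 16:55
Step 2 - convert UTC+12 -> UTC+10:
  offset difference: 10 - (12) = -2 hours
  16 + (-2) = 14 -> mod 24 = 14
Result: 14:55 in UTC+10

14:55


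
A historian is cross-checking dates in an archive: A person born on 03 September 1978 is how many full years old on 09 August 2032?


Birth: 1978-09-03
Reference: 2032-08-09
Year difference: 2032 - 1978 = 54
Has birthday (09-03) occurred by 08-09? No
Birthday not yet reached this year -> subtract 1
Age in full years: 53

53


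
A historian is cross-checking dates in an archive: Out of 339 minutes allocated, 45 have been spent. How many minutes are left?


Total budget: 339 minutes
Time used: 45 minutes
Remaining: 339 - 45 = 294 minutes
Percent used: 13.3%
Percent remaining: 86.7%

294


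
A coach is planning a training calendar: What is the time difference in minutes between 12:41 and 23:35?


Start time: 12:41 = 761 minutes from midnight
End time: 23:35 = 1415 minutes from midnight
Difference: 1415 - 761 = 654 minutes
That is 10 hours and 54 minutes

654


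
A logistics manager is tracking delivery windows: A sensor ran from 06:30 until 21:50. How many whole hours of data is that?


Start: 06:30
End: 21:50
Hour difference: 21 - 6 = 15 hours
Minute difference: 50 - 30 = 20 minutes
Total minutes: 920
Complete hours: 920 / 60 = 15 (remainder 20)

15


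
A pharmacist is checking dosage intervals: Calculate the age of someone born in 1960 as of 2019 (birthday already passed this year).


Birth year: 1960
Current year: 2019
Age = current year - birth year
Age = 2019 - 1960 = 59

59


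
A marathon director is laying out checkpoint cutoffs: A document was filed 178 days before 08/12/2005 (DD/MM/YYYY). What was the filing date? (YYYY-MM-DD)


Start: 2005-12-08
Subtracting 178 days
Days already passed in December: 8
After going back through December: 170 more days to subtract
November 2005: 30 days, 140 remaining
October 2005: 31 days, 109 remaining
September 2005: 30 days, 79 remaining
August 2005: 31 days, 48 remaining
Result: 2005-06-13

2005-06-13


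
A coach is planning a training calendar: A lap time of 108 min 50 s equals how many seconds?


Minutes: 108
Seconds: 50
Convert minutes to seconds: 108 x 60 = 6480
Add remaining seconds: 6480 + 50 = 6530

6530


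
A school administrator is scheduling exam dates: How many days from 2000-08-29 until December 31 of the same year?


Start: August 29, 2000
End: December 31, 2000
Days left in August: 2
September: 30
October: 31
November: 30
December: 31
Sum of remaining months: 122
Total: 2 + 122 = 124

124


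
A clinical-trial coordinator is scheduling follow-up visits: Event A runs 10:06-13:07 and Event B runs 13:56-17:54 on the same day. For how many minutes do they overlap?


Interval A: [606, 787] minutes from midnight
Interval B: [836, 1074] minutes from midnight
Overlap start = max(606, 836) = 836
Overlap end = min(787, 1074) = 787
End <= start, so the intervals do not overlap: 0 minutes

0


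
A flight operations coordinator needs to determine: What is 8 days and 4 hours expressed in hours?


Days: 8
Extra hours: 4
Hours per day: 24
Days to hours: 8 x 24 = 192
Total: 192 + 4 = 196

196


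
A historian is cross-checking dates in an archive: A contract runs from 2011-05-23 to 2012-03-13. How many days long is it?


Start date: 2011-05-23
End date: 2012-03-13
May 2011: +9 days
Jun 2011: +30 days
Jul 2011: +31 days
... (8 more months)
Total: 295 days

295


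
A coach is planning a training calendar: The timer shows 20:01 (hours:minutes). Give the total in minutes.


Hours: 20
Minutes: 1
Convert hours to minutes: 20 x 60 = 1200
Add remaining minutes: 1200 + 1 = 1201

1201


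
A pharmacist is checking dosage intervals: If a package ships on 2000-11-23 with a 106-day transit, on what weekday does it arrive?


Start: 2000-11-23 (Thursday)
Step 1 - find target date: add 106 days
  2000-11-23 + 106 days = 2001-03-09
Step 2 - day of week:
  106 mod 7 = 1
  Thursday + 1 days -> Friday
Result: Friday (2001-03-09)

Friday


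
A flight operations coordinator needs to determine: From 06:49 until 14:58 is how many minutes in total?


Start time: 06:49 = 409 minutes from midnight
End time: 14:58 = 898 minutes from midnight
Difference: 898 - 409 = 489 minutes
That is 8 hours and 9 minutes

489


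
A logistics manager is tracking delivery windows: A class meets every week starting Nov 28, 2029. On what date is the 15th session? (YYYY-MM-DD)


First occurrence: 2029-11-28 (occurrence 1)
Each occurrence is 7 days after the previous.
Occurrence 15 is 14 weeks after the first.
14 weeks = 98 days
2029-11-28 + 98 days = 2030-03-06

2030-03-06


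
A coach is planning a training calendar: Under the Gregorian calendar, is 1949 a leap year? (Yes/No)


Year: 1949
Divisible by 4? 1949 / 4 = 487.25 -> No
Not divisible by 4, so NOT a leap year

No


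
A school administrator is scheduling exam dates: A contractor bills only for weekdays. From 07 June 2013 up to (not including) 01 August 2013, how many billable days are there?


Start: 2013-06-07 (Friday)
End (exclusive): 2013-08-01 (Thursday)
Total calendar days: 55
Full weeks: 55 // 7 = 7 -> 35 weekdays
Remaining 6 days starting on Friday:
  Fri(w), Sat(-), Sun(-), Mon(w), Tue(w), Wed(w) -> 4 weekdays
Total business days: 35 + 4 = 39

39


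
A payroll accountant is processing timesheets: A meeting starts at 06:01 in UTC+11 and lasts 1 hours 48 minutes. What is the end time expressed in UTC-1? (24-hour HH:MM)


Start: 06:01 in UTC+11
Step 1 - add duration:
  minutes: 1 + 48 = 49
  hours: 6 + 1 + 0 = 7
  end in UTC+11: 07:49
Step 2 - convert UTC+11 -> UTC-1:
  offset difference: -1 - (11) = -12 hours
  7 + (-12) = -5 -> mod 24 = 19
Result: 19:49 in UTC-1

19:49


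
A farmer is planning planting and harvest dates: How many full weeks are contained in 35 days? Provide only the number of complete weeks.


Total days: 35
Days per week: 7
Division: 35 / 7 = 5 remainder 0
Complete weeks: 5
Remaining days: 0

5


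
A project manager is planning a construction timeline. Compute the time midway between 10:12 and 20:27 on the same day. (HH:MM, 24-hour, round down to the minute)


Start time: 10:12 = 612 minutes from midnight
End time: 20:27 = 1227 minutes from midnight
Sum: 612 + 1227 = 1839
Midpoint: 1839 / 2 = 919 minutes
Convert: 919 / 60 = 15 hours, 19 minutes
Result: 15:19

15:19


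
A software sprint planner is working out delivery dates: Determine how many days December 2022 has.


Month: December
Year: 2022
December is a 31-day month
Total: 31 days

31


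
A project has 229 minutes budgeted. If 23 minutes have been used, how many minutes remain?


Total budget: 229 minutes
Time used: 23 minutes
Remaining: 229 - 23 = 206 minutes
Percent used: 10.0%
Percent remaining: 90.0%

206


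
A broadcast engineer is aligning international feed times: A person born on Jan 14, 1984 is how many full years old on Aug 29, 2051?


Birth: 1984-01-14
Reference: 2051-08-29
Year difference: 2051 - 1984 = 67
Has birthday (01-14) occurred by 08-29? Yes
Age in full years: 67

67


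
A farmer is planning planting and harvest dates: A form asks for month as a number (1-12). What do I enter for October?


Calendar month order:
9. September
10. October <--
11. November
October is month number 10

10


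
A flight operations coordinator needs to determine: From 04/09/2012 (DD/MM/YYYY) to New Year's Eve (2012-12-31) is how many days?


Start: September 04, 2012
End: December 31, 2012
Days left in September: 26
October: 31
November: 30
December: 31
Sum of remaining months: 92
Total: 26 + 92 = 118

118


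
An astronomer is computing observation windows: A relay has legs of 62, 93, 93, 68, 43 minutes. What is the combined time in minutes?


Durations: 62, 93, 93, 68, 43
Running sum: 62
+ 93 = 155
+ 93 = 248
+ 68 = 316
+ 43 = 359
Total duration: 359 minutes
That is 5 hours and 59 minutes

359


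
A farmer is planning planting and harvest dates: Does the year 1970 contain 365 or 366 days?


Year: 1970
Check leap year rules:
Divisible by 4? No
1970 is not a leap year
Days: 365

365


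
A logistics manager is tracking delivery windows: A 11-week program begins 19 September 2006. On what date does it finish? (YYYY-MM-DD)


Start: 2006-09-19
Weeks to add: 11
Convert to days: 11 x 7 = 77 days
Add 77 days to 2006-09-19
Result: 2006-12-05

2006-12-05


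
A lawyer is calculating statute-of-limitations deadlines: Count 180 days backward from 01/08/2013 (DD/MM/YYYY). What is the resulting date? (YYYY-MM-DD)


Start: 2013-08-01
Subtracting 180 days
Days already passed in August: 1
After going back through August: 179 more days to subtract
July 2013: 31 days, 148 remaining
June 2013: 30 days, 118 remaining
May 2013: 31 days, 87 remaining
April 2013: 30 days, 57 remaining
Result: 2013-02-02

2013-02-02


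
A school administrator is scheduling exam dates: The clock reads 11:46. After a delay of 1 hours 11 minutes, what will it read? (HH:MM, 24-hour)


Start time: 11:46
Adding: 1 hours 11 minutes
Minutes: 46 + 11 = 57
Hours: 11 + 1 + 0 = 12
Result: 12:57

12:57


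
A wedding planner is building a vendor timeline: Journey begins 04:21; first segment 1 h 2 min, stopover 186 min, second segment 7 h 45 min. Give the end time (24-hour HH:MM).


Depart: 04:21
Leg 1: +62 min -> 05:23
Layover: +186 min -> 08:29
Leg 2: +465 min -> 16:14
Total travel: 713 minutes = 11h 53m
Arrival: 16:14

16:14


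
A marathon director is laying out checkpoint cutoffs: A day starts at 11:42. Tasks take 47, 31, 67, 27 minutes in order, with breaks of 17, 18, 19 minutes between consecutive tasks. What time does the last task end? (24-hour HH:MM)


Start: 11:42 = 702 min from midnight
  after task 1 (47 min): 12:29
  after break (17 min): 12:46
  after task 2 (31 min): 13:17
  after break (18 min): 13:35
  after task 3 (67 min): 14:42
  after break (19 min): 15:01
  after task 4 (27 min): 15:28
Total elapsed: 226 minutes
End time: 15:28

15:28


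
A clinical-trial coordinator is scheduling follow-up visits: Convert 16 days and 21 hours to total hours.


Days: 16
Extra hours: 21
Hours per day: 24
Days to hours: 16 x 24 = 384
Total: 384 + 21 = 405

405


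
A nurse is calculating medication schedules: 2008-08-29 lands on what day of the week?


Date: 2008-08-29
January 1, 2008 is a Tuesday
Day of year: 242
Offset from Jan 1: 241 days
241 mod 7 = 3
Result: Friday

Friday


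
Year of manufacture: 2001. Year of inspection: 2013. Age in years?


Birth year: 2001
Current year: 2013
Age = current year - birth year
Age = 2013 - 2001 = 12

12


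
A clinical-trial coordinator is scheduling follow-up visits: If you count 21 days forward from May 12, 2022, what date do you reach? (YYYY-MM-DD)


Start: 2022-05-12
Adding 21 days
Days remaining in May: 19
After May: 2 days still to add
June 2022 has 30 days, need 2
Result: 2022-06-02

2022-06-02


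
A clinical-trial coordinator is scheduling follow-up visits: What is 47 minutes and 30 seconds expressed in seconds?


Minutes: 47
Extra seconds: 30
Seconds per minute: 60
Minutes to seconds: 47 x 60 = 2820
Total: 2820 + 30 = 2850

2850


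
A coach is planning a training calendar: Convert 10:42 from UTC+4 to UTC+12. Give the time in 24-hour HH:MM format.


Local time: 10:42 at UTC+4 (offset 4h)
Target zone: UTC+12 (offset 12h)
Difference: 12 - (4) = 8 hours
Calculation: 10 + (8) = 18
Result: 18:42

18:42


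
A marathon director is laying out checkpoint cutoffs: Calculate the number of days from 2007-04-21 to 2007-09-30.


Start date: 2007-04-21
End date: 2007-09-30
Apr 2007: +10 days
May 2007: +31 days
Jun 2007: +30 days
... (3 more months)
Total: 162 days

162


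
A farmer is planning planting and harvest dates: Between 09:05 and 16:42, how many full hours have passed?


Start: 09:05
End: 16:42
Hour difference: 16 - 9 = 7 hours
Minute difference: 42 - 5 = 37 minutes
Total minutes: 457
Complete hours: 457 / 60 = 7 (remainder 37)

7


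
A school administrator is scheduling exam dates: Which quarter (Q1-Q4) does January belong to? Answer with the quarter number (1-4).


Month: January (month 1)
Q1: January-March (months 1-3)
Q2: April-June (months 4-6)
Q3: July-September (months 7-9)
Q4: October-December (months 10-12)
Month 1 falls in Q1

1


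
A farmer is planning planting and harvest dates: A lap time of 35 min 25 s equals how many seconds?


Minutes: 35
Seconds: 25
Convert minutes to seconds: 35 x 60 = 2100
Add remaining seconds: 2100 + 25 = 2125

2125


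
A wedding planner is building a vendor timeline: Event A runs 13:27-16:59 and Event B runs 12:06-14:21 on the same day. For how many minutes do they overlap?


Interval A: [807, 1019] minutes from midnight
Interval B: [726, 861] minutes from midnight
Overlap start = max(807, 726) = 807
Overlap end = min(1019, 861) = 861
Overlap = 861 - 807 = 54 minutes

54


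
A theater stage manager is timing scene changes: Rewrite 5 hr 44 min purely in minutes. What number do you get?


Hours: 5
Extra minutes: 44
Minutes per hour: 60
Hours to minutes: 5 x 60 = 300
Total: 300 + 44 = 344

344


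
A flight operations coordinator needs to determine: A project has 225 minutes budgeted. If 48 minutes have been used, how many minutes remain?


Total budget: 225 minutes
Time used: 48 minutes
Remaining: 225 - 48 = 177 minutes
Percent used: 21.3%
Percent remaining: 78.7%

177


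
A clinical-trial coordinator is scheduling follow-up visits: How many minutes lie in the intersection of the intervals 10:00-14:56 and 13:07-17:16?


Interval A: [600, 896] minutes from midnight
Interval B: [787, 1036] minutes from midnight
Overlap start = max(600, 787) = 787
Overlap end = min(896, 1036) = 896
Overlap = 896 - 787 = 109 minutes

109


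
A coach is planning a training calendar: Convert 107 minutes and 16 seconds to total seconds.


Minutes: 107
Extra seconds: 16
Seconds per minute: 60
Minutes to seconds: 107 x 60 = 6420
Total: 6420 + 16 = 6436

6436


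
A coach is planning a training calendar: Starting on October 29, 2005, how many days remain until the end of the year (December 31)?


Start: October 29, 2005
End: December 31, 2005
Days left in October: 2
November: 30
December: 31
Sum of remaining months: 61
Total: 2 + 61 = 63

63


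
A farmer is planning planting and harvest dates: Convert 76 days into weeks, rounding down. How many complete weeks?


Total days: 76
Days per week: 7
Division: 76 / 7 = 10 remainder 6
Complete weeks: 10
Remaining days: 6

10


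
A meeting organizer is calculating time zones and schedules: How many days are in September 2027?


Month: September
Year: 2027
September is a 30-day month
Total: 30 days

30


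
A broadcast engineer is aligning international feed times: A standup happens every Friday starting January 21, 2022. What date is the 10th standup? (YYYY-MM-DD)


First occurrence: 2022-01-21 (occurrence 1)
Each occurrence is 7 days after the previous.
Occurrence 10 is 9 weeks after the first.
9 weeks = 63 days
2022-01-21 + 63 days = 2022-03-25

2022-03-25


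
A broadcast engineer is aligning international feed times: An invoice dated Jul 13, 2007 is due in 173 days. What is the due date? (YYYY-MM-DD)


Start: 2007-07-13
Adding 173 days
Days remaining in July: 18
After July: 155 days still to add
August 2007: 31 days, 124 remaining
September 2007: 30 days, 94 remaining
October 2007: 31 days, 63 remaining
November 2007: 30 days, 33 remaining
Result: 2008-01-02

2008-01-02


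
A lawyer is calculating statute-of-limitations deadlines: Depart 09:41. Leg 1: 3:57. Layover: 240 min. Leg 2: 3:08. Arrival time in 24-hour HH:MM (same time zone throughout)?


Depart: 09:41
Leg 1: +237 min -> 13:38
Layover: +240 min -> 17:38
Leg 2: +188 min -> 20:46
Total travel: 665 minutes = 11h 5m
Arrival: 20:46

20:46


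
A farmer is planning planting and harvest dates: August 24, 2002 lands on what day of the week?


Date: 2002-08-24
January 1, 2002 is a Tuesday
Day of year: 236
Offset from Jan 1: 235 days
235 mod 7 = 4
Result: Saturday

Saturday


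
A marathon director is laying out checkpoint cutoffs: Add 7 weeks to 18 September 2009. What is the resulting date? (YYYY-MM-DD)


Start: 2009-09-18
Weeks to add: 7
Convert to days: 7 x 7 = 49 days
Add 49 days to 2009-09-18
Result: 2009-11-06

2009-11-06


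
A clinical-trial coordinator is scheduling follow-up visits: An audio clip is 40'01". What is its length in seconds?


Minutes: 40
Seconds: 1
Convert minutes to seconds: 40 x 60 = 2400
Add remaining seconds: 2400 + 1 = 2401

2401


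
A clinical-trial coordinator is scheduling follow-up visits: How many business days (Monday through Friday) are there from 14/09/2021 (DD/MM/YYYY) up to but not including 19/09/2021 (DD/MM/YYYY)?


Start: 2021-09-14 (Tuesday)
End (exclusive): 2021-09-19 (Sunday)
Total calendar days: 5
Full weeks: 5 // 7 = 0 -> 0 weekdays
Remaining 5 days starting on Tuesday:
  Tue(w), Wed(w), Thu(w), Fri(w), Sat(-) -> 4 weekdays
Total business days: 0 + 4 = 4

4


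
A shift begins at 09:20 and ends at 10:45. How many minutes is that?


Start time: 09:20 = 560 minutes from midnight
End time: 10:45 = 645 minutes from midnight
Difference: 645 - 560 = 85 minutes
That is 1 hours and 25 minutes

85


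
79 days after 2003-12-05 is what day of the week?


Start: 2003-12-05 (Friday)
Step 1 - find target date: add 79 days
  2003-12-05 + 79 days = 2004-02-22
Step 2 - day of week:
  79 mod 7 = 2
  Friday + 2 days -> Sunday
Result: Sunday (2004-02-22)

Sunday


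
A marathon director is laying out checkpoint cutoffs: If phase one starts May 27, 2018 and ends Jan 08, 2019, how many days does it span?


Start date: 2018-05-27
End date: 2019-01-08
May 2018: +5 days
Jun 2018: +30 days
Jul 2018: +31 days
... (6 more months)
Total: 226 days

226


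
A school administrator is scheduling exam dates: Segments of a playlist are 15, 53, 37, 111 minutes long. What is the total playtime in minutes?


Durations: 15, 53, 37, 111
Running sum: 15
+ 53 = 68
+ 37 = 105
+ 111 = 216
Total duration: 216 minutes
That is 3 hours and 36 minutes

216


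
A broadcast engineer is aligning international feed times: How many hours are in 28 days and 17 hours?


Days: 28
Extra hours: 17
Hours per day: 24
Days to hours: 28 x 24 = 672
Total: 672 + 17 = 689

689


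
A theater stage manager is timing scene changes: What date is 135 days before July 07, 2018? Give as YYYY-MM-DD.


Start: 2018-07-07
Subtracting 135 days
Days already passed in July: 7
After going back through July: 128 more days to subtract
June 2018: 30 days, 98 remaining
May 2018: 31 days, 67 remaining
April 2018: 30 days, 37 remaining
March 2018: 31 days, 6 remaining
Result: 2018-02-22

2018-02-22


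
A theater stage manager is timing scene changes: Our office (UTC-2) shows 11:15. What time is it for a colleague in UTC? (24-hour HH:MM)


Local time: 11:15 at UTC-2 (offset -2h)
Target zone: UTC (offset 0h)
Difference: 0 - (-2) = 2 hours
Calculation: 11 + (2) = 13
Result: 13:15

13:15


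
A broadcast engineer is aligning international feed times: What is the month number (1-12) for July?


Calendar month order:
6. June
7. July <--
8. August
July is month number 7

7


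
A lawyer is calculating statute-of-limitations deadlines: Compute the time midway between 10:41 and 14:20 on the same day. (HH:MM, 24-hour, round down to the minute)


Start time: 10:41 = 641 minutes from midnight
End time: 14:20 = 860 minutes from midnight
Sum: 641 + 860 = 1501
Midpoint: 1501 / 2 = 750 minutes
Convert: 750 / 60 = 12 hours, 30 minutes
Result: 12:30

12:30


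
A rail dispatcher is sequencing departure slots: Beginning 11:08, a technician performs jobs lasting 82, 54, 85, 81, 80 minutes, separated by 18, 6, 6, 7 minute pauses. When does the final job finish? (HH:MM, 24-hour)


Start: 11:08 = 668 min from midnight
  after task 1 (82 min): 12:30
  after break (18 min): 12:48
  after task 2 (54 min): 13:42
  after break (6 min): 13:48
  after task 3 (85 min): 15:13
  after break (6 min): 15:19
  after task 4 (81 min): 16:40
  after break (7 min): 16:47
  after task 5 (80 min): 18:07
Total elapsed: 419 minutes
End time: 18:07

18:07


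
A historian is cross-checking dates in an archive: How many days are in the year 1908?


Year: 1908
Check leap year rules:
Divisible by 4? Yes
Divisible by 100? No
1908 is a leap year
Days: 366

366


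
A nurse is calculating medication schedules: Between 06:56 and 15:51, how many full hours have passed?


Start: 06:56
End: 15:51
Hour difference: 15 - 6 = 9 hours
Minute difference: 51 - 56 = -5 minutes
Total minutes: 535
Complete hours: 535 / 60 = 8 (remainder 55)

8


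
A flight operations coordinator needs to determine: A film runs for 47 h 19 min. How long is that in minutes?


Hours: 47
Minutes: 19
Convert hours to minutes: 47 x 60 = 2820
Add remaining minutes: 2820 + 19 = 2839

2839


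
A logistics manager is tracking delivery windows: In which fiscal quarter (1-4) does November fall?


Month: November (month 11)
Q1: January-March (months 1-3)
Q2: April-June (months 4-6)
Q3: July-September (months 7-9)
Q4: October-December (months 10-12)
Month 11 falls in Q4

4


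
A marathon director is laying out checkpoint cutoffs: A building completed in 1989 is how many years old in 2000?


Birth year: 1989
Current year: 2000
Age = current year - birth year
Age = 2000 - 1989 = 11

11


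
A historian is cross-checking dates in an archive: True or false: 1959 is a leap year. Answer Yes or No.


Year: 1959
Divisible by 4? 1959 / 4 = 489.75 -> No
Not divisible by 4, so NOT a leap year

No


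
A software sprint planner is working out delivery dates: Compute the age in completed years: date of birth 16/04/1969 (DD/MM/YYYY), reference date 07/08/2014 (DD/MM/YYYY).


Birth: 1969-04-16
Reference: 2014-08-07
Year difference: 2014 - 1969 = 45
Has birthday (04-16) occurred by 08-07? Yes
Age in full years: 45

45


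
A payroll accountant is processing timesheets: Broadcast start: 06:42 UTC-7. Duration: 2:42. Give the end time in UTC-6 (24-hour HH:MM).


Start: 06:42 in UTC-7
Step 1 - add duration:
  minutes: 42 + 42 = 84 (carry 1h)
  hours: 6 + 2 + 1 = 9
  end in UTC-7: 09:24
Step 2 - convert UTC-7 -> UTC-6:
  offset difference: -6 - (-7) = 1 hours
  9 + (1) = 10 -> mod 24 = 10
Result: 10:24 in UTC-6

10:24


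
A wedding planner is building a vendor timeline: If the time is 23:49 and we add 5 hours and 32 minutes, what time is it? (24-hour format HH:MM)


Start time: 23:49
Adding: 5 hours 32 minutes
Minutes: 49 + 32 = 81
Minute overflow: 81 >= 60, so carry 1 hour, minutes = 21
Hours: 23 + 5 + 1 = 29
Hour wraparound: 29 mod 24 = 5
Result: 05:21

05:21


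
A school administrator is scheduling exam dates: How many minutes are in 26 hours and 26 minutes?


Hours: 26
Extra minutes: 26
Minutes per hour: 60
Hours to minutes: 26 x 60 = 1560
Total: 1560 + 26 = 1586

1586


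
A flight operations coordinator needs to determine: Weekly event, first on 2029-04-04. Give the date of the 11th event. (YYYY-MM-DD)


First occurrence: 2029-04-04 (occurrence 1)
Each occurrence is 7 days after the previous.
Occurrence 11 is 10 weeks after the first.
10 weeks = 70 days
2029-04-04 + 70 days = 2029-06-13

2029-06-13


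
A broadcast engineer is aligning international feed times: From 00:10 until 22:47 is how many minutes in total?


Start time: 00:10 = 10 minutes from midnight
End time: 22:47 = 1367 minutes from midnight
Difference: 1367 - 10 = 1357 minutes
That is 22 hours and 37 minutes

1357


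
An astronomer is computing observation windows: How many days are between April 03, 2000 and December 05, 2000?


Start date: 2000-04-03
End date: 2000-12-05
Apr 2000: +28 days
May 2000: +31 days
Jun 2000: +30 days
... (6 more months)
Total: 246 days

246


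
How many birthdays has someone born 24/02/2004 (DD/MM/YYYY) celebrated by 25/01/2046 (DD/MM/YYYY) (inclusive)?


Birth: 2004-02-24
Reference: 2046-01-25
Year difference: 2046 - 2004 = 42
Has birthday (02-24) occurred by 01-25? No
Birthday not yet reached this year -> subtract 1
Age in full years: 41

41


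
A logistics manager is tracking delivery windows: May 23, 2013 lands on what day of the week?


Date: 2013-05-23
January 1, 2013 is a Tuesday
Day of year: 143
Offset from Jan 1: 142 days
142 mod 7 = 2
Result: Thursday

Thursday


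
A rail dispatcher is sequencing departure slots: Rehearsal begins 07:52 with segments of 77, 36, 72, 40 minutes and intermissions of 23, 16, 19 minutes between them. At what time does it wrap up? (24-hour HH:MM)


Start: 07:52 = 472 min from midnight
  after task 1 (77 min): 09:09
  after break (23 min): 09:32
  after task 2 (36 min): 10:08
  after break (16 min): 10:24
  after task 3 (72 min): 11:36
  after break (19 min): 11:55
  after task 4 (40 min): 12:35
Total elapsed: 283 minutes
End time: 12:35

12:35


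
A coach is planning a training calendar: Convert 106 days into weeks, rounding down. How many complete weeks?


Total days: 106
Days per week: 7
Division: 106 / 7 = 15 remainder 1
Complete weeks: 15
Remaining days: 1

15


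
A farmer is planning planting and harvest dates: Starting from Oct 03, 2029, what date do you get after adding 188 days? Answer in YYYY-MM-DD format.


Start: 2029-10-03
Adding 188 days
Days remaining in October: 28
After October: 160 days still to add
November 2029: 30 days, 130 remaining
December 2029: 31 days, 99 remaining
January 2030: 31 days, 68 remaining
February 2030: 28 days, 40 remaining
Result: 2030-04-09

2030-04-09


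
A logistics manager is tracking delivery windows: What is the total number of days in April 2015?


Month: April
Year: 2015
April is a 30-day month
Total: 30 days

30


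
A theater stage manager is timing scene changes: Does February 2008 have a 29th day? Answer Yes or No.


Year: 2008
Divisible by 4? 2008 / 4 = 502.0 -> Yes
Divisible by 100? 2008 / 100 = 20.08 -> No
Divisible by 4 but not 100, so it IS a leap year

Yes


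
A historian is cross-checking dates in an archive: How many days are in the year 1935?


Year: 1935
Check leap year rules:
Divisible by 4? No
1935 is not a leap year
Days: 365

365


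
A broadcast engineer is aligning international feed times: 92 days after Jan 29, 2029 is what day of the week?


Start: 2029-01-29 (Monday)
Step 1 - find target date: add 92 days
  2029-01-29 + 92 days = 2029-05-01
Step 2 - day of week:
  92 mod 7 = 1
  Monday + 1 days -> Tuesday
Result: Tuesday (2029-05-01)

Tuesday


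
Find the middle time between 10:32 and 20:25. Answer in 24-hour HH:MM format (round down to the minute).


Start time: 10:32 = 632 minutes from midnight
End time: 20:25 = 1225 minutes from midnight
Sum: 632 + 1225 = 1857
Midpoint: 1857 / 2 = 928 minutes
Convert: 928 / 60 = 15 hours, 28 minutes
Result: 15:28

15:28


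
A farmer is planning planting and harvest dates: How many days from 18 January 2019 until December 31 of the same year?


Start: January 18, 2019
End: December 31, 2019
Days left in January: 13
February: 28
March: 31
April: 30
May: 31
... plus remaining months
Sum of remaining months: 334
Total: 13 + 334 = 347

347


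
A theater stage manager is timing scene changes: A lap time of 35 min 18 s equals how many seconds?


Minutes: 35
Seconds: 18
Convert minutes to seconds: 35 x 60 = 2100
Add remaining seconds: 2100 + 18 = 2118

2118


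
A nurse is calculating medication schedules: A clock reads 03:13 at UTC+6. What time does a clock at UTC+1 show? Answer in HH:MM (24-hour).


Local time: 03:13 at UTC+6 (offset 6h)
Target zone: UTC+1 (offset 1h)
Difference: 1 - (6) = -5 hours
Calculation: 3 + (-5) = -2
Wraparound: (-2) mod 24 = 22
Result: 22:13

22:13


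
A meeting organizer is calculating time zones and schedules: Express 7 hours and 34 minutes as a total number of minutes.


Hours: 7
Extra minutes: 34
Minutes per hour: 60
Hours to minutes: 7 x 60 = 420
Total: 420 + 34 = 454

454


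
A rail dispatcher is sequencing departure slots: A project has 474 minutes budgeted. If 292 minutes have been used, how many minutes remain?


Total budget: 474 minutes
Time used: 292 minutes
Remaining: 474 - 292 = 182 minutes
Percent used: 61.6%
Percent remaining: 38.4%

182


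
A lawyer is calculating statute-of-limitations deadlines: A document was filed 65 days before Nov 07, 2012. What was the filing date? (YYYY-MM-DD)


Start: 2012-11-07
Subtracting 65 days
Days already passed in November: 7
After going back through November: 58 more days to subtract
October 2012: 31 days, 27 remaining
September 2012 has 30 days, need 27
Result: 2012-09-03

2012-09-03


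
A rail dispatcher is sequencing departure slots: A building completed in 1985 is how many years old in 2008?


Birth year: 1985
Current year: 2008
Age = current year - birth year
Age = 2008 - 1985 = 23

23


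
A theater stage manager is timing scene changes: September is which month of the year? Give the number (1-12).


Calendar month order:
8. August
9. September <--
10. October
September is month number 9

9


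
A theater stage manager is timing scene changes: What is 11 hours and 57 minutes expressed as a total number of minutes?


Hours: 11
Minutes: 57
Convert hours to minutes: 11 x 60 = 660
Add remaining minutes: 660 + 57 = 717

717


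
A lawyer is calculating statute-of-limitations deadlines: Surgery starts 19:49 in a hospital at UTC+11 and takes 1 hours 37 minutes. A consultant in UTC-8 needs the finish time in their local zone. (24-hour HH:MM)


Start: 19:49 in UTC+11
Step 1 - add duration:
  minutes: 49 + 37 = 86 (carry 1h)
  hours: 19 + 1 + 1 = 21
  end in UTC+11: 21:26
Step 2 - convert UTC+11 -> UTC-8:
  offset difference: -8 - (11) = -19 hours
  21 + (-19) = 2 -> mod 24 = 2
Result: 02:26 in UTC-8

02:26


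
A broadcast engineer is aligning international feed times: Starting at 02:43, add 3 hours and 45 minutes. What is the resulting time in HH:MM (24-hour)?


Start time: 02:43
Adding: 3 hours 45 minutes
Minutes: 43 + 45 = 88
Minute overflow: 88 >= 60, so carry 1 hour, minutes = 28
Hours: 2 + 3 + 1 = 6
Result: 06:28

06:28


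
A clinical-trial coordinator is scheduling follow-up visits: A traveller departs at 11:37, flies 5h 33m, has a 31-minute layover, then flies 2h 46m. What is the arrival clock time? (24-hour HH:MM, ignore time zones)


Depart: 11:37
Leg 1: +333 min -> 17:10
Layover: +31 min -> 17:41
Leg 2: +166 min -> 20:27
Total travel: 530 minutes = 8h 50m
Arrival: 20:27

20:27


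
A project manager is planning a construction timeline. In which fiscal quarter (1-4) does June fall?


Month: June (month 6)
Q1: January-March (months 1-3)
Q2: April-June (months 4-6)
Q3: July-September (months 7-9)
Q4: October-December (months 10-12)
Month 6 falls in Q2

2


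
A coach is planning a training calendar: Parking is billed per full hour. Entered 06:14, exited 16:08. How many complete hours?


Start: 06:14
End: 16:08
Hour difference: 16 - 6 = 10 hours
Minute difference: 8 - 14 = -6 minutes
Total minutes: 594
Complete hours: 594 / 60 = 9 (remainder 54)

9


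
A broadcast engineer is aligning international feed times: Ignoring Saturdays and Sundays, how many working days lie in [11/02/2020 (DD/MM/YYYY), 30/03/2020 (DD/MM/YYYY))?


Start: 2020-02-11 (Tuesday)
End (exclusive): 2020-03-30 (Monday)
Total calendar days: 48
Full weeks: 48 // 7 = 6 -> 30 weekdays
Remaining 6 days starting on Tuesday:
  Tue(w), Wed(w), Thu(w), Fri(w), Sat(-), Sun(-) -> 4 weekdays
Total business days: 30 + 4 = 34

34


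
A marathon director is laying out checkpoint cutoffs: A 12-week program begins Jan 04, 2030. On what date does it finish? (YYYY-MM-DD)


Start: 2030-01-04
Weeks to add: 12
Convert to days: 12 x 7 = 84 days
Add 84 days to 2030-01-04
Result: 2030-03-29

2030-03-29


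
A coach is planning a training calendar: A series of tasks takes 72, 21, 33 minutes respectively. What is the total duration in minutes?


Durations: 72, 21, 33
Running sum: 72
+ 21 = 93
+ 33 = 126
Total duration: 126 minutes
That is 2 hours and 6 minutes

126


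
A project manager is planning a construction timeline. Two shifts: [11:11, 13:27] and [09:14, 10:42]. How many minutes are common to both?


Interval A: [671, 807] minutes from midnight
Interval B: [554, 642] minutes from midnight
Overlap start = max(671, 554) = 671
Overlap end = min(807, 642) = 642
End <= start, so the intervals do not overlap: 0 minutes

0


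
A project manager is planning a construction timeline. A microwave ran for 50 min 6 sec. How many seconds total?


Minutes: 50
Extra seconds: 6
Seconds per minute: 60
Minutes to seconds: 50 x 60 = 3000
Total: 3000 + 6 = 3006

3006


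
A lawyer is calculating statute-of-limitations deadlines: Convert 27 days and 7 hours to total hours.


Days: 27
Extra hours: 7
Hours per day: 24
Days to hours: 27 x 24 = 648
Total: 648 + 7 = 655

655


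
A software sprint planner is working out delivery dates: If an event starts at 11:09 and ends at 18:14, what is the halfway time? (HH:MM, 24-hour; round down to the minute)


Start time: 11:09 = 669 minutes from midnight
End time: 18:14 = 1094 minutes from midnight
Sum: 669 + 1094 = 1763
Midpoint: 1763 / 2 = 881 minutes
Convert: 881 / 60 = 14 hours, 41 minutes
Result: 14:41

14:41


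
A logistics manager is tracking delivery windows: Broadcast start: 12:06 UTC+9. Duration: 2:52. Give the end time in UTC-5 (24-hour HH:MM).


Start: 12:06 in UTC+9
Step 1 - add duration:
  minutes: 6 + 52 = 58
  hours: 12 + 2 + 0 = 14
  end in UTC+9: 14:58
Step 2 - convert UTC+9 -> UTC-5:
  offset difference: -5 - (9) = -14 hours
  14 + (-14) = 0 -> mod 24 = 0
Result: 00:58 in UTC-5

00:58


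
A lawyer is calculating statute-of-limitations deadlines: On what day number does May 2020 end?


Month: May
Year: 2020
May is a 31-day month
Total: 31 days

31


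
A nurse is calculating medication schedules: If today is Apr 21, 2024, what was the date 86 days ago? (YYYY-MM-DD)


Start: 2024-04-21
Subtracting 86 days
Days already passed in April: 21
After going back through April: 65 more days to subtract
March 2024: 31 days, 34 remaining
February 2024: 29 days, 5 remaining
January 2024 has 31 days, need 5
Result: 2024-01-26

2024-01-26


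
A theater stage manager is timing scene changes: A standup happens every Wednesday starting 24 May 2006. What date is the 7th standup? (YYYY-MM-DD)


First occurrence: 2006-05-24 (occurrence 1)
Each occurrence is 7 days after the previous.
Occurrence 7 is 6 weeks after the first.
6 weeks = 42 days
2006-05-24 + 42 days = 2006-07-05

2006-07-05


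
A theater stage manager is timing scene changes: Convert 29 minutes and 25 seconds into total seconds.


Minutes: 29
Seconds: 25
Convert minutes to seconds: 29 x 60 = 1740
Add remaining seconds: 1740 + 25 = 1765

1765


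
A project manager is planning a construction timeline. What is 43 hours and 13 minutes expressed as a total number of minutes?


Hours: 43
Minutes: 13
Convert hours to minutes: 43 x 60 = 2580
Add remaining minutes: 2580 + 13 = 2593

2593


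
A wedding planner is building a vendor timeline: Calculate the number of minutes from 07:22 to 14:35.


Start time: 07:22 = 442 minutes from midnight
End time: 14:35 = 875 minutes from midnight
Difference: 875 - 442 = 433 minutes
That is 7 hours and 13 minutes

433


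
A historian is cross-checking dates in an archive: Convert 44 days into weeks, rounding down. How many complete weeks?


Total days: 44
Days per week: 7
Division: 44 / 7 = 6 remainder 2
Complete weeks: 6
Remaining days: 2

6


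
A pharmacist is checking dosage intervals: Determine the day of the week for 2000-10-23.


Date: 2000-10-23
January 1, 2000 is a Saturday
Day of year: 297
Offset from Jan 1: 296 days
296 mod 7 = 2
Result: Monday

Monday


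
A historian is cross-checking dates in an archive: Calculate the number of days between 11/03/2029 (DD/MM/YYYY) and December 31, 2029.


Start: March 11, 2029
End: December 31, 2029
Days left in March: 20
April: 30
May: 31
June: 30
July: 31
... plus remaining months
Sum of remaining months: 275
Total: 20 + 275 = 295

295


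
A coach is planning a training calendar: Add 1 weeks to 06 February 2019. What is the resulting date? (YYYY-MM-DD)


Start: 2019-02-06
Weeks to add: 1
Convert to days: 1 x 7 = 7 days
Add 7 days to 2019-02-06
Result: 2019-02-13

2019-02-13


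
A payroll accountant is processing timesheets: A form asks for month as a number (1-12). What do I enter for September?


Calendar month order:
8. August
9. September <--
10. October
September is month number 9

9


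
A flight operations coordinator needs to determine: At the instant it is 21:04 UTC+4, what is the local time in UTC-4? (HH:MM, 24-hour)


Local time: 21:04 at UTC+4 (offset 4h)
Target zone: UTC-4 (offset -4h)
Difference: -4 - (4) = -8 hours
Calculation: 21 + (-8) = 13
Result: 13:04

13:04


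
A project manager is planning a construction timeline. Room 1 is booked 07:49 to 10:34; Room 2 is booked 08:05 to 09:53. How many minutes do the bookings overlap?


Interval A: [469, 634] minutes from midnight
Interval B: [485, 593] minutes from midnight
Overlap start = max(469, 485) = 485
Overlap end = min(634, 593) = 593
Overlap = 593 - 485 = 108 minutes

108


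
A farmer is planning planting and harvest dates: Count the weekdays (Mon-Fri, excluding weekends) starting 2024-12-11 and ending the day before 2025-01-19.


Start: 2024-12-11 (Wednesday)
End (exclusive): 2025-01-19 (Sunday)
Total calendar days: 39
Full weeks: 39 // 7 = 5 -> 25 weekdays
Remaining 4 days starting on Wednesday:
  Wed(w), Thu(w), Fri(w), Sat(-) -> 3 weekdays
Total business days: 25 + 3 = 28

28


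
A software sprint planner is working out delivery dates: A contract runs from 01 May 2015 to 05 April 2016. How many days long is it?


Start date: 2015-05-01
End date: 2016-04-05
May 2015: +31 days
Jun 2015: +30 days
Jul 2015: +31 days
... (9 more months)
Total: 340 days

340


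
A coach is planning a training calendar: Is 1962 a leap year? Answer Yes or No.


Year: 1962
Divisible by 4? 1962 / 4 = 490.5 -> No
Not divisible by 4, so NOT a leap year

No


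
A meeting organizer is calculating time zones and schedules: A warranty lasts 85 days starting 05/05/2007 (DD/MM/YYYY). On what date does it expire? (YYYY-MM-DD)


Start: 2007-05-05
Adding 85 days
Days remaining in May: 26
After May: 59 days still to add
June 2007: 30 days, 29 remaining
July 2007 has 31 days, need 29
Result: 2007-07-29

2007-07-29
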